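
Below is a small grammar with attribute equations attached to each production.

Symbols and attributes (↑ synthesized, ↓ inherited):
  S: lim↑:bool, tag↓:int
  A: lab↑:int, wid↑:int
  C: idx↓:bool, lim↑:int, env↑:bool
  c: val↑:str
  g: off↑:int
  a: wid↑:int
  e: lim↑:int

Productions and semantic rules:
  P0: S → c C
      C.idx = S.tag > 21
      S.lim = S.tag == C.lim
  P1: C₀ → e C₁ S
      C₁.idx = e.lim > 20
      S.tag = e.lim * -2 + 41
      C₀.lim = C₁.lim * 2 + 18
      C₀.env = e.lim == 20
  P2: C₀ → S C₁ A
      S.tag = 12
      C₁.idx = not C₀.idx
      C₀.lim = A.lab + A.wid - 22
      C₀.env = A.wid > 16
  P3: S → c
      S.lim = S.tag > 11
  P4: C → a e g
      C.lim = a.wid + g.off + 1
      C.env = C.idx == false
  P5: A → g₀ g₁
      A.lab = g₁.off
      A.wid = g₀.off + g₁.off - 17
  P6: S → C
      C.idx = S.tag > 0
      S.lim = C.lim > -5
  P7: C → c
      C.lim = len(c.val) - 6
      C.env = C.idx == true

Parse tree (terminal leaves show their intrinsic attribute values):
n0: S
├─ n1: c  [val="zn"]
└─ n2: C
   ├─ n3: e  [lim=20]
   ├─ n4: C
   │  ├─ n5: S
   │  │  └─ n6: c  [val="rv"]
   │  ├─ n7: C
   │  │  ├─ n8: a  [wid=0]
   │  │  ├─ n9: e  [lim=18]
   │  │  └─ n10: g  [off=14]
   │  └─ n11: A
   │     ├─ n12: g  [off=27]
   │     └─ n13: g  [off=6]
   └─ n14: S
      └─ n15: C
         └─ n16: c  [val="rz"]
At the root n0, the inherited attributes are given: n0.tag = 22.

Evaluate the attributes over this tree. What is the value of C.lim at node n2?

18

1. n0.tag = 22  [given at root]
2. n1.val = "zn"  [terminal]
3. n2.idx = true  [S.tag > 21]
4. n3.lim = 20  [terminal]
5. n4.idx = false  [e.lim > 20]
6. n5.tag = 12  [12]
7. n6.val = "rv"  [terminal]
8. n5.lim = true  [S.tag > 11]
9. n7.idx = true  [not C₀.idx]
10. n8.wid = 0  [terminal]
11. n9.lim = 18  [terminal]
12. n10.off = 14  [terminal]
13. n7.lim = 15  [a.wid + g.off + 1]
14. n7.env = false  [C.idx == false]
15. n12.off = 27  [terminal]
16. n13.off = 6  [terminal]
17. n11.lab = 6  [g₁.off]
18. n11.wid = 16  [g₀.off + g₁.off - 17]
19. n4.lim = 0  [A.lab + A.wid - 22]
20. n4.env = false  [A.wid > 16]
21. n14.tag = 1  [e.lim * -2 + 41]
22. n15.idx = true  [S.tag > 0]
23. n16.val = "rz"  [terminal]
24. n15.lim = -4  [len(c.val) - 6]
25. n15.env = true  [C.idx == true]
26. n14.lim = true  [C.lim > -5]
27. n2.lim = 18  [C₁.lim * 2 + 18]
28. n2.env = true  [e.lim == 20]
29. n0.lim = false  [S.tag == C.lim]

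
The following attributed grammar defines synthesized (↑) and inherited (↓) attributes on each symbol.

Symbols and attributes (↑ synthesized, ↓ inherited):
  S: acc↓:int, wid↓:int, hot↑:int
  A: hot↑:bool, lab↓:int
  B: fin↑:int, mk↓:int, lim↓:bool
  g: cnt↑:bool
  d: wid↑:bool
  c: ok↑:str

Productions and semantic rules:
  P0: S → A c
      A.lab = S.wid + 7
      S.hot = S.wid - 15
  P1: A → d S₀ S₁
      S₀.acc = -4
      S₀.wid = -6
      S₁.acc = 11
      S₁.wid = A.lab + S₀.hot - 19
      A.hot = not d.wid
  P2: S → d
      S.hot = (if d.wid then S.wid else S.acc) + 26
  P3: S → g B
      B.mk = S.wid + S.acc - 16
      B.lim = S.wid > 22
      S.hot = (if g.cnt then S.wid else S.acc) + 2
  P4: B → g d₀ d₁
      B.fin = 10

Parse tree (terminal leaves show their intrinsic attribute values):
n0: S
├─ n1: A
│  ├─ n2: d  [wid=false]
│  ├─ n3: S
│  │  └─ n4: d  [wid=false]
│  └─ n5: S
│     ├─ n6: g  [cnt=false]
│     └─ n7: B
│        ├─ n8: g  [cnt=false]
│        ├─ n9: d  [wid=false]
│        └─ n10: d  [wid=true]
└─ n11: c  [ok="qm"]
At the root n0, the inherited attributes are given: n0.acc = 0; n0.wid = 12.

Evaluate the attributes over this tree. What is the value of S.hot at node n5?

1. n0.acc = 0  [given at root]
2. n0.wid = 12  [given at root]
3. n1.lab = 19  [S.wid + 7]
4. n2.wid = false  [terminal]
5. n3.acc = -4  [-4]
6. n3.wid = -6  [-6]
7. n4.wid = false  [terminal]
8. n3.hot = 22  [(if d.wid then S.wid else S.acc) + 26]
9. n5.acc = 11  [11]
10. n5.wid = 22  [A.lab + S₀.hot - 19]
11. n6.cnt = false  [terminal]
12. n7.mk = 17  [S.wid + S.acc - 16]
13. n7.lim = false  [S.wid > 22]
14. n8.cnt = false  [terminal]
15. n9.wid = false  [terminal]
16. n10.wid = true  [terminal]
17. n7.fin = 10  [10]
18. n5.hot = 13  [(if g.cnt then S.wid else S.acc) + 2]
19. n1.hot = true  [not d.wid]
20. n11.ok = "qm"  [terminal]
21. n0.hot = -3  [S.wid - 15]

13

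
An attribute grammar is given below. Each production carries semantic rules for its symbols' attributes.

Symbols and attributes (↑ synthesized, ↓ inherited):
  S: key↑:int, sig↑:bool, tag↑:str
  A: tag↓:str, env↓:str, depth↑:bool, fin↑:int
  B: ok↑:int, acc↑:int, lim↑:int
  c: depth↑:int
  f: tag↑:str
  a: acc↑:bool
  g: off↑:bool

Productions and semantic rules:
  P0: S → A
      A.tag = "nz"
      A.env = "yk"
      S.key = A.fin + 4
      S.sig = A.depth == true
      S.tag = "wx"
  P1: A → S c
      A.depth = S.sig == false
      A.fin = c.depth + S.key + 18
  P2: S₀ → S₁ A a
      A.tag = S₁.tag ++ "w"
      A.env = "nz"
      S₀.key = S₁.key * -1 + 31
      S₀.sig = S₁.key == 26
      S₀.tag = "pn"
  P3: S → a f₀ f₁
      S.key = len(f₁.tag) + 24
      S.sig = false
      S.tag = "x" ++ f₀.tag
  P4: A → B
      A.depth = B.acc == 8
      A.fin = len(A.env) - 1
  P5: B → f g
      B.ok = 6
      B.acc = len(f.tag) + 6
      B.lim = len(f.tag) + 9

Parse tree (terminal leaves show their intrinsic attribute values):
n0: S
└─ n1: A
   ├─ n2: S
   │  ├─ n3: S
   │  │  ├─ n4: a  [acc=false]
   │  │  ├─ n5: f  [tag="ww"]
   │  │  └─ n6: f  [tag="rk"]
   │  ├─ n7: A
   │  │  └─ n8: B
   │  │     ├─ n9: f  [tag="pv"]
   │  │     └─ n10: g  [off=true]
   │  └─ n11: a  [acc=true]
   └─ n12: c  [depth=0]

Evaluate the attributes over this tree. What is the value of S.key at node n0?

1. n1.tag = "nz"  ["nz"]
2. n1.env = "yk"  ["yk"]
3. n4.acc = false  [terminal]
4. n5.tag = "ww"  [terminal]
5. n6.tag = "rk"  [terminal]
6. n3.key = 26  [len(f₁.tag) + 24]
7. n3.sig = false  [false]
8. n3.tag = "xww"  ["x" ++ f₀.tag]
9. n7.tag = "xwww"  [S₁.tag ++ "w"]
10. n7.env = "nz"  ["nz"]
11. n9.tag = "pv"  [terminal]
12. n10.off = true  [terminal]
13. n8.ok = 6  [6]
14. n8.acc = 8  [len(f.tag) + 6]
15. n8.lim = 11  [len(f.tag) + 9]
16. n7.depth = true  [B.acc == 8]
17. n7.fin = 1  [len(A.env) - 1]
18. n11.acc = true  [terminal]
19. n2.key = 5  [S₁.key * -1 + 31]
20. n2.sig = true  [S₁.key == 26]
21. n2.tag = "pn"  ["pn"]
22. n12.depth = 0  [terminal]
23. n1.depth = false  [S.sig == false]
24. n1.fin = 23  [c.depth + S.key + 18]
25. n0.key = 27  [A.fin + 4]
26. n0.sig = false  [A.depth == true]
27. n0.tag = "wx"  ["wx"]

27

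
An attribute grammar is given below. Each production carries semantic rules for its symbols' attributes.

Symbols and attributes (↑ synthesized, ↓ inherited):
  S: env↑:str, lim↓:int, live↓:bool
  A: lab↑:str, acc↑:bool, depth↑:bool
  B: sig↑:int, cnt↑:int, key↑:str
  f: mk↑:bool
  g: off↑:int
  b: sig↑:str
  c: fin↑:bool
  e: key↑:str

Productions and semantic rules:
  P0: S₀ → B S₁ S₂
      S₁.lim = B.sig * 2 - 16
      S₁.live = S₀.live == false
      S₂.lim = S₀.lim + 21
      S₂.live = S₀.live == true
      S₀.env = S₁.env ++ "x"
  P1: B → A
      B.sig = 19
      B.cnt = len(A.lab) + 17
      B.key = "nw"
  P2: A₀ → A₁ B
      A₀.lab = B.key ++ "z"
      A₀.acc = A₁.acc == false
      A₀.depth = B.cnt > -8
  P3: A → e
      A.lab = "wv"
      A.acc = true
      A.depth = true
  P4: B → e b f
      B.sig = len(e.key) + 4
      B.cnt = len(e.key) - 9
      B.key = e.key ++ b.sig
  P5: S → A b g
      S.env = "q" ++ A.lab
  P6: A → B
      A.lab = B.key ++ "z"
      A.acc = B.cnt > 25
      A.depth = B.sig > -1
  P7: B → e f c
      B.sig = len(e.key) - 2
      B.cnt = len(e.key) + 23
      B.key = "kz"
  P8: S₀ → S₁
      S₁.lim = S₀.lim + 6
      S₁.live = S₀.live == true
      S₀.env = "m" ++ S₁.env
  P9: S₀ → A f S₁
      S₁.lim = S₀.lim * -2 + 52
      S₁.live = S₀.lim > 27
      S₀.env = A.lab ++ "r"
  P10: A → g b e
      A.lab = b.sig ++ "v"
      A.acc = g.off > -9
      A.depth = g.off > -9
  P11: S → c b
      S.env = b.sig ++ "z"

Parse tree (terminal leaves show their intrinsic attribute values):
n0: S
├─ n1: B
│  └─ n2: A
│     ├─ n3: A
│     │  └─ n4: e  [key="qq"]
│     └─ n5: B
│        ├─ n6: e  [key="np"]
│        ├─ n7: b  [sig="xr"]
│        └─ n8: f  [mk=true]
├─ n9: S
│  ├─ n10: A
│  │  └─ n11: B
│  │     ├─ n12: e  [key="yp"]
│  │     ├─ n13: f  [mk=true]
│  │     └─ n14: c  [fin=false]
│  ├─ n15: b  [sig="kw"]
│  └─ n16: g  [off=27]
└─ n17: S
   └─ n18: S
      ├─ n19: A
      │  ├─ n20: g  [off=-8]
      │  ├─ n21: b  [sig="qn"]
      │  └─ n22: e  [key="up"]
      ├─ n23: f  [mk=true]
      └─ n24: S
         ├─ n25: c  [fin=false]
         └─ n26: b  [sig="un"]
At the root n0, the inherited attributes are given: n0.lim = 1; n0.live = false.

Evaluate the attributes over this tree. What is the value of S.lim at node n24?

-4

1. n0.lim = 1  [given at root]
2. n0.live = false  [given at root]
3. n4.key = "qq"  [terminal]
4. n3.lab = "wv"  ["wv"]
5. n3.acc = true  [true]
6. n3.depth = true  [true]
7. n6.key = "np"  [terminal]
8. n7.sig = "xr"  [terminal]
9. n8.mk = true  [terminal]
10. n5.sig = 6  [len(e.key) + 4]
11. n5.cnt = -7  [len(e.key) - 9]
12. n5.key = "npxr"  [e.key ++ b.sig]
13. n2.lab = "npxrz"  [B.key ++ "z"]
14. n2.acc = false  [A₁.acc == false]
15. n2.depth = true  [B.cnt > -8]
16. n1.sig = 19  [19]
17. n1.cnt = 22  [len(A.lab) + 17]
18. n1.key = "nw"  ["nw"]
19. n9.lim = 22  [B.sig * 2 - 16]
20. n9.live = true  [S₀.live == false]
21. n12.key = "yp"  [terminal]
22. n13.mk = true  [terminal]
23. n14.fin = false  [terminal]
24. n11.sig = 0  [len(e.key) - 2]
25. n11.cnt = 25  [len(e.key) + 23]
26. n11.key = "kz"  ["kz"]
27. n10.lab = "kzz"  [B.key ++ "z"]
28. n10.acc = false  [B.cnt > 25]
29. n10.depth = true  [B.sig > -1]
30. n15.sig = "kw"  [terminal]
31. n16.off = 27  [terminal]
32. n9.env = "qkzz"  ["q" ++ A.lab]
33. n17.lim = 22  [S₀.lim + 21]
34. n17.live = false  [S₀.live == true]
35. n18.lim = 28  [S₀.lim + 6]
36. n18.live = false  [S₀.live == true]
37. n20.off = -8  [terminal]
38. n21.sig = "qn"  [terminal]
39. n22.key = "up"  [terminal]
40. n19.lab = "qnv"  [b.sig ++ "v"]
41. n19.acc = true  [g.off > -9]
42. n19.depth = true  [g.off > -9]
43. n23.mk = true  [terminal]
44. n24.lim = -4  [S₀.lim * -2 + 52]
45. n24.live = true  [S₀.lim > 27]
46. n25.fin = false  [terminal]
47. n26.sig = "un"  [terminal]
48. n24.env = "unz"  [b.sig ++ "z"]
49. n18.env = "qnvr"  [A.lab ++ "r"]
50. n17.env = "mqnvr"  ["m" ++ S₁.env]
51. n0.env = "qkzzx"  [S₁.env ++ "x"]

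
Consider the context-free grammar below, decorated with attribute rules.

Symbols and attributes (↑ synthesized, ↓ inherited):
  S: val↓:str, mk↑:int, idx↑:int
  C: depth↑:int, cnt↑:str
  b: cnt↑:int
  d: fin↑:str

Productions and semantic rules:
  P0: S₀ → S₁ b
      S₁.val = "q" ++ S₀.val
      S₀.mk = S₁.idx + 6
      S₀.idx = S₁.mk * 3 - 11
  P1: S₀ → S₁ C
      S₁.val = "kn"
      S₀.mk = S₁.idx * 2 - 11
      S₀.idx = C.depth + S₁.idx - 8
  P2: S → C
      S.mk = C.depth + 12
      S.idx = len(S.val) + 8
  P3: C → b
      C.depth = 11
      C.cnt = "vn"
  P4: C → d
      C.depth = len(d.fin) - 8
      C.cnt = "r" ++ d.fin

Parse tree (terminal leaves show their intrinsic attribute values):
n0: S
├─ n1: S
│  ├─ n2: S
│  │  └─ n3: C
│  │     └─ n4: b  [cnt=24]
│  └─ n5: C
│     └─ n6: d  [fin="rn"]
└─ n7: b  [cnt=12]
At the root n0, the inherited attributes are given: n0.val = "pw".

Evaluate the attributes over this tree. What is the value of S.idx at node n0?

1. n0.val = "pw"  [given at root]
2. n1.val = "qpw"  ["q" ++ S₀.val]
3. n2.val = "kn"  ["kn"]
4. n4.cnt = 24  [terminal]
5. n3.depth = 11  [11]
6. n3.cnt = "vn"  ["vn"]
7. n2.mk = 23  [C.depth + 12]
8. n2.idx = 10  [len(S.val) + 8]
9. n6.fin = "rn"  [terminal]
10. n5.depth = -6  [len(d.fin) - 8]
11. n5.cnt = "rrn"  ["r" ++ d.fin]
12. n1.mk = 9  [S₁.idx * 2 - 11]
13. n1.idx = -4  [C.depth + S₁.idx - 8]
14. n7.cnt = 12  [terminal]
15. n0.mk = 2  [S₁.idx + 6]
16. n0.idx = 16  [S₁.mk * 3 - 11]

16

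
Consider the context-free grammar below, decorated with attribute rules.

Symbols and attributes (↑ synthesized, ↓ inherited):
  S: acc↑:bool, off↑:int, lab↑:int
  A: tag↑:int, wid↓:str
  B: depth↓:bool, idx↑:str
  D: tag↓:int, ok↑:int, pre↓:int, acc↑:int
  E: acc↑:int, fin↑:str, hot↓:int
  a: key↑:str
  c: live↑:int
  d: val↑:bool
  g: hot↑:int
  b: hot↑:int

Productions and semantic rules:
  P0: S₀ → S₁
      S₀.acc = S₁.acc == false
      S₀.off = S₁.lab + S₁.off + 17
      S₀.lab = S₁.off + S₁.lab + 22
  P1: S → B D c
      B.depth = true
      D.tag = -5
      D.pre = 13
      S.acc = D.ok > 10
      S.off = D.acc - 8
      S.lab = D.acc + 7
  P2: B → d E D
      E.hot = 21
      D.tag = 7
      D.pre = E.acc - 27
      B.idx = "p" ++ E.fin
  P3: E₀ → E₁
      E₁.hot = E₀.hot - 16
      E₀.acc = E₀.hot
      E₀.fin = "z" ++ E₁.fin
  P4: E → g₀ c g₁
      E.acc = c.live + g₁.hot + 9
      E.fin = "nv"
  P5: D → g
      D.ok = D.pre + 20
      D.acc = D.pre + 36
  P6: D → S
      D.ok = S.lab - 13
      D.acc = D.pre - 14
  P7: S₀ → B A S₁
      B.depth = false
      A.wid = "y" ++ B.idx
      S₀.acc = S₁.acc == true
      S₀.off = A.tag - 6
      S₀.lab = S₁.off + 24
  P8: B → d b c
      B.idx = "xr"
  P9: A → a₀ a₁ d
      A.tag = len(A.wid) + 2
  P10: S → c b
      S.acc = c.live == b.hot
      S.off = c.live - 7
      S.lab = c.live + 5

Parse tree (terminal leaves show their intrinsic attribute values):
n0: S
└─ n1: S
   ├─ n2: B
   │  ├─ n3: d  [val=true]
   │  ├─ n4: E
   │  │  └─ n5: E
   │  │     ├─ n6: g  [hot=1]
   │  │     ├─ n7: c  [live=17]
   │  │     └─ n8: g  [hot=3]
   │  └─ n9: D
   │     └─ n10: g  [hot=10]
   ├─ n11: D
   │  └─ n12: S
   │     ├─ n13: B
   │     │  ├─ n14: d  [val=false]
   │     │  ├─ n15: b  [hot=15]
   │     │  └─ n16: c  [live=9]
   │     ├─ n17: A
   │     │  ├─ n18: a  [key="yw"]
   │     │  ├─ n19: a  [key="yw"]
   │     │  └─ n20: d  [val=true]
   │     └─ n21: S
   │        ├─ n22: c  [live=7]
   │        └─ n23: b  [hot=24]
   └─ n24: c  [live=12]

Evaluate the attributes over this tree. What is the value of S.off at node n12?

-1

1. n2.depth = true  [true]
2. n3.val = true  [terminal]
3. n4.hot = 21  [21]
4. n5.hot = 5  [E₀.hot - 16]
5. n6.hot = 1  [terminal]
6. n7.live = 17  [terminal]
7. n8.hot = 3  [terminal]
8. n5.acc = 29  [c.live + g₁.hot + 9]
9. n5.fin = "nv"  ["nv"]
10. n4.acc = 21  [E₀.hot]
11. n4.fin = "znv"  ["z" ++ E₁.fin]
12. n9.tag = 7  [7]
13. n9.pre = -6  [E.acc - 27]
14. n10.hot = 10  [terminal]
15. n9.ok = 14  [D.pre + 20]
16. n9.acc = 30  [D.pre + 36]
17. n2.idx = "pznv"  ["p" ++ E.fin]
18. n11.tag = -5  [-5]
19. n11.pre = 13  [13]
20. n13.depth = false  [false]
21. n14.val = false  [terminal]
22. n15.hot = 15  [terminal]
23. n16.live = 9  [terminal]
24. n13.idx = "xr"  ["xr"]
25. n17.wid = "yxr"  ["y" ++ B.idx]
26. n18.key = "yw"  [terminal]
27. n19.key = "yw"  [terminal]
28. n20.val = true  [terminal]
29. n17.tag = 5  [len(A.wid) + 2]
30. n22.live = 7  [terminal]
31. n23.hot = 24  [terminal]
32. n21.acc = false  [c.live == b.hot]
33. n21.off = 0  [c.live - 7]
34. n21.lab = 12  [c.live + 5]
35. n12.acc = false  [S₁.acc == true]
36. n12.off = -1  [A.tag - 6]
37. n12.lab = 24  [S₁.off + 24]
38. n11.ok = 11  [S.lab - 13]
39. n11.acc = -1  [D.pre - 14]
40. n24.live = 12  [terminal]
41. n1.acc = true  [D.ok > 10]
42. n1.off = -9  [D.acc - 8]
43. n1.lab = 6  [D.acc + 7]
44. n0.acc = false  [S₁.acc == false]
45. n0.off = 14  [S₁.lab + S₁.off + 17]
46. n0.lab = 19  [S₁.off + S₁.lab + 22]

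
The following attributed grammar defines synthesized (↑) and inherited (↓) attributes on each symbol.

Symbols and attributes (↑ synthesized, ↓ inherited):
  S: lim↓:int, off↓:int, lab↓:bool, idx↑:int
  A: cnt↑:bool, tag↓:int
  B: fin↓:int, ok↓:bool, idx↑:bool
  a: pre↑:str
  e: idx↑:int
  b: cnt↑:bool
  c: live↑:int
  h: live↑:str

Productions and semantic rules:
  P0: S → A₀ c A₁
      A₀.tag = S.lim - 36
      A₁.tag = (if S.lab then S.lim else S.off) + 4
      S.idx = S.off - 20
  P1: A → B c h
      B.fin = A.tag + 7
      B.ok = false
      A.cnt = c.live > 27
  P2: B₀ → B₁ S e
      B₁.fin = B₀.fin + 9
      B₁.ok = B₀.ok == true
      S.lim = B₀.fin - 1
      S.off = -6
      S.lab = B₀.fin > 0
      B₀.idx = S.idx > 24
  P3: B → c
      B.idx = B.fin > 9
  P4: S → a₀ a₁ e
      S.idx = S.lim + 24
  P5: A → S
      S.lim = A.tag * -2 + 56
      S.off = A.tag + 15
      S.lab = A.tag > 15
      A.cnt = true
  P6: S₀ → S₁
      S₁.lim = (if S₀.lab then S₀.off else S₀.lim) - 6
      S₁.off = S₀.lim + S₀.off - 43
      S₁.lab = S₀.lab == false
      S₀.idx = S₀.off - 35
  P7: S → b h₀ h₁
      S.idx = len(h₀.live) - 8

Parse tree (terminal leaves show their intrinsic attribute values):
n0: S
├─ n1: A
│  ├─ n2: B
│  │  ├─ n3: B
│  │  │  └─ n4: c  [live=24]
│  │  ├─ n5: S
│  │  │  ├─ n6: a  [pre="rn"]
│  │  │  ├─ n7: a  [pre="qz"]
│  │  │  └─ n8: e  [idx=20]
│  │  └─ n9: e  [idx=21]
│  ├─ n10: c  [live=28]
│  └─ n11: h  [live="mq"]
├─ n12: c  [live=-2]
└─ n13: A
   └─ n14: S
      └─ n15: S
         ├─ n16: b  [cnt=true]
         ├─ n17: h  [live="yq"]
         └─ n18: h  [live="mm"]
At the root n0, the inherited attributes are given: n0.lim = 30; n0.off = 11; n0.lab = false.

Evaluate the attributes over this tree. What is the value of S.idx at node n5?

1. n0.lim = 30  [given at root]
2. n0.off = 11  [given at root]
3. n0.lab = false  [given at root]
4. n1.tag = -6  [S.lim - 36]
5. n2.fin = 1  [A.tag + 7]
6. n2.ok = false  [false]
7. n3.fin = 10  [B₀.fin + 9]
8. n3.ok = false  [B₀.ok == true]
9. n4.live = 24  [terminal]
10. n3.idx = true  [B.fin > 9]
11. n5.lim = 0  [B₀.fin - 1]
12. n5.off = -6  [-6]
13. n5.lab = true  [B₀.fin > 0]
14. n6.pre = "rn"  [terminal]
15. n7.pre = "qz"  [terminal]
16. n8.idx = 20  [terminal]
17. n5.idx = 24  [S.lim + 24]
18. n9.idx = 21  [terminal]
19. n2.idx = false  [S.idx > 24]
20. n10.live = 28  [terminal]
21. n11.live = "mq"  [terminal]
22. n1.cnt = true  [c.live > 27]
23. n12.live = -2  [terminal]
24. n13.tag = 15  [(if S.lab then S.lim else S.off) + 4]
25. n14.lim = 26  [A.tag * -2 + 56]
26. n14.off = 30  [A.tag + 15]
27. n14.lab = false  [A.tag > 15]
28. n15.lim = 20  [(if S₀.lab then S₀.off else S₀.lim) - 6]
29. n15.off = 13  [S₀.lim + S₀.off - 43]
30. n15.lab = true  [S₀.lab == false]
31. n16.cnt = true  [terminal]
32. n17.live = "yq"  [terminal]
33. n18.live = "mm"  [terminal]
34. n15.idx = -6  [len(h₀.live) - 8]
35. n14.idx = -5  [S₀.off - 35]
36. n13.cnt = true  [true]
37. n0.idx = -9  [S.off - 20]

24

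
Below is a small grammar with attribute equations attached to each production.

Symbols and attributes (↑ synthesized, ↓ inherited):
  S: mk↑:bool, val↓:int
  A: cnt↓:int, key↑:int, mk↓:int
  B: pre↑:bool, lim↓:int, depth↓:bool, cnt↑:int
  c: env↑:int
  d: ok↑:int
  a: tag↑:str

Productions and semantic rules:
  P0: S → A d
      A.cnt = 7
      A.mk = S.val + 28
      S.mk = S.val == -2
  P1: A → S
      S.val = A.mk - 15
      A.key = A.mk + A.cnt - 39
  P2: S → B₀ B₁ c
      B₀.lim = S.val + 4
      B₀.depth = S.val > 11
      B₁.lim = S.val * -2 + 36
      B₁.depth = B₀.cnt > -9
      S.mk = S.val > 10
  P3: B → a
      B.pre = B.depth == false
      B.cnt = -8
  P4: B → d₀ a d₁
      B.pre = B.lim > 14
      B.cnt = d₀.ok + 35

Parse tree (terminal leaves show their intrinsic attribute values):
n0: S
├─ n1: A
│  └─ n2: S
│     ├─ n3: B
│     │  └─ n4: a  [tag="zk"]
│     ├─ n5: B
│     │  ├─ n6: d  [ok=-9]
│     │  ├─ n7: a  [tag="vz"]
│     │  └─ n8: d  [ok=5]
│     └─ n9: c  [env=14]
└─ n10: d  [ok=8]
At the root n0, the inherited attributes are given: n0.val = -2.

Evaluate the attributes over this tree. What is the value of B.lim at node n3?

1. n0.val = -2  [given at root]
2. n1.cnt = 7  [7]
3. n1.mk = 26  [S.val + 28]
4. n2.val = 11  [A.mk - 15]
5. n3.lim = 15  [S.val + 4]
6. n3.depth = false  [S.val > 11]
7. n4.tag = "zk"  [terminal]
8. n3.pre = true  [B.depth == false]
9. n3.cnt = -8  [-8]
10. n5.lim = 14  [S.val * -2 + 36]
11. n5.depth = true  [B₀.cnt > -9]
12. n6.ok = -9  [terminal]
13. n7.tag = "vz"  [terminal]
14. n8.ok = 5  [terminal]
15. n5.pre = false  [B.lim > 14]
16. n5.cnt = 26  [d₀.ok + 35]
17. n9.env = 14  [terminal]
18. n2.mk = true  [S.val > 10]
19. n1.key = -6  [A.mk + A.cnt - 39]
20. n10.ok = 8  [terminal]
21. n0.mk = true  [S.val == -2]

15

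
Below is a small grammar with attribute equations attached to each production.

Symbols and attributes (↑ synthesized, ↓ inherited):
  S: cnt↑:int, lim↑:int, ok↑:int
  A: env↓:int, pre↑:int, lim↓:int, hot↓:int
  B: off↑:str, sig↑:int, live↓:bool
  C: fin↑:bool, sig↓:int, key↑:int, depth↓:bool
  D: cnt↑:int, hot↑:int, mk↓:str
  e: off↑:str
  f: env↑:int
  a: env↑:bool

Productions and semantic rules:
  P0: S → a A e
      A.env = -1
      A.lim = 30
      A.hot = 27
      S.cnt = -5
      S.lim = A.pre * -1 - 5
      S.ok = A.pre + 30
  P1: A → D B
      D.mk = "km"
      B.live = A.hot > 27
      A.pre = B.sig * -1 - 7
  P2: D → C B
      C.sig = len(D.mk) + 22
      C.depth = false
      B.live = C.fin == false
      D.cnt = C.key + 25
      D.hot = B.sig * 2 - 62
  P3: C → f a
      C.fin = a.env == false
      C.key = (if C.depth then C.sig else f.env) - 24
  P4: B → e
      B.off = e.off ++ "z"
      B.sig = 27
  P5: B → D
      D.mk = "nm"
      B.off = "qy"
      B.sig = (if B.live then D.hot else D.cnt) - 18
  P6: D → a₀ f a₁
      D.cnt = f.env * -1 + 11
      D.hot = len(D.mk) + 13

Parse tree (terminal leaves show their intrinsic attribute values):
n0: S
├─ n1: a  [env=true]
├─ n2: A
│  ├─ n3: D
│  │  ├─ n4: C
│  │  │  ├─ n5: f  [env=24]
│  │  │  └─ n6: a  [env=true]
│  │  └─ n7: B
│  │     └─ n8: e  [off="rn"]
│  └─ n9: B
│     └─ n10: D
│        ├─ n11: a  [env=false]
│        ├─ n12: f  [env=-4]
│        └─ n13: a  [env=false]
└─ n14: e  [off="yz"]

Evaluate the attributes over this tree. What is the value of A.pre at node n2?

1. n1.env = true  [terminal]
2. n2.env = -1  [-1]
3. n2.lim = 30  [30]
4. n2.hot = 27  [27]
5. n3.mk = "km"  ["km"]
6. n4.sig = 24  [len(D.mk) + 22]
7. n4.depth = false  [false]
8. n5.env = 24  [terminal]
9. n6.env = true  [terminal]
10. n4.fin = false  [a.env == false]
11. n4.key = 0  [(if C.depth then C.sig else f.env) - 24]
12. n7.live = true  [C.fin == false]
13. n8.off = "rn"  [terminal]
14. n7.off = "rnz"  [e.off ++ "z"]
15. n7.sig = 27  [27]
16. n3.cnt = 25  [C.key + 25]
17. n3.hot = -8  [B.sig * 2 - 62]
18. n9.live = false  [A.hot > 27]
19. n10.mk = "nm"  ["nm"]
20. n11.env = false  [terminal]
21. n12.env = -4  [terminal]
22. n13.env = false  [terminal]
23. n10.cnt = 15  [f.env * -1 + 11]
24. n10.hot = 15  [len(D.mk) + 13]
25. n9.off = "qy"  ["qy"]
26. n9.sig = -3  [(if B.live then D.hot else D.cnt) - 18]
27. n2.pre = -4  [B.sig * -1 - 7]
28. n14.off = "yz"  [terminal]
29. n0.cnt = -5  [-5]
30. n0.lim = -1  [A.pre * -1 - 5]
31. n0.ok = 26  [A.pre + 30]

-4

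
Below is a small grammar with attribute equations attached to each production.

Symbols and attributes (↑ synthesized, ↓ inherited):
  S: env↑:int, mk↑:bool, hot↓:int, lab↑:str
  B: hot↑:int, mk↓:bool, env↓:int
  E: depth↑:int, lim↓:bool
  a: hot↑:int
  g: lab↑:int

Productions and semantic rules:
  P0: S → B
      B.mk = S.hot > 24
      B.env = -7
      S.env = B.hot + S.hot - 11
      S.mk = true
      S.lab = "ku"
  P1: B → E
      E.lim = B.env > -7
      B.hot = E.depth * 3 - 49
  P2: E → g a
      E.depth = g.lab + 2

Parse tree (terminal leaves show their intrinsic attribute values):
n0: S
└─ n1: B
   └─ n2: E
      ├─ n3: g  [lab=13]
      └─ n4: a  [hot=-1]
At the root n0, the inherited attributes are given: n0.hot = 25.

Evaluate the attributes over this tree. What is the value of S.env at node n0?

1. n0.hot = 25  [given at root]
2. n1.mk = true  [S.hot > 24]
3. n1.env = -7  [-7]
4. n2.lim = false  [B.env > -7]
5. n3.lab = 13  [terminal]
6. n4.hot = -1  [terminal]
7. n2.depth = 15  [g.lab + 2]
8. n1.hot = -4  [E.depth * 3 - 49]
9. n0.env = 10  [B.hot + S.hot - 11]
10. n0.mk = true  [true]
11. n0.lab = "ku"  ["ku"]

10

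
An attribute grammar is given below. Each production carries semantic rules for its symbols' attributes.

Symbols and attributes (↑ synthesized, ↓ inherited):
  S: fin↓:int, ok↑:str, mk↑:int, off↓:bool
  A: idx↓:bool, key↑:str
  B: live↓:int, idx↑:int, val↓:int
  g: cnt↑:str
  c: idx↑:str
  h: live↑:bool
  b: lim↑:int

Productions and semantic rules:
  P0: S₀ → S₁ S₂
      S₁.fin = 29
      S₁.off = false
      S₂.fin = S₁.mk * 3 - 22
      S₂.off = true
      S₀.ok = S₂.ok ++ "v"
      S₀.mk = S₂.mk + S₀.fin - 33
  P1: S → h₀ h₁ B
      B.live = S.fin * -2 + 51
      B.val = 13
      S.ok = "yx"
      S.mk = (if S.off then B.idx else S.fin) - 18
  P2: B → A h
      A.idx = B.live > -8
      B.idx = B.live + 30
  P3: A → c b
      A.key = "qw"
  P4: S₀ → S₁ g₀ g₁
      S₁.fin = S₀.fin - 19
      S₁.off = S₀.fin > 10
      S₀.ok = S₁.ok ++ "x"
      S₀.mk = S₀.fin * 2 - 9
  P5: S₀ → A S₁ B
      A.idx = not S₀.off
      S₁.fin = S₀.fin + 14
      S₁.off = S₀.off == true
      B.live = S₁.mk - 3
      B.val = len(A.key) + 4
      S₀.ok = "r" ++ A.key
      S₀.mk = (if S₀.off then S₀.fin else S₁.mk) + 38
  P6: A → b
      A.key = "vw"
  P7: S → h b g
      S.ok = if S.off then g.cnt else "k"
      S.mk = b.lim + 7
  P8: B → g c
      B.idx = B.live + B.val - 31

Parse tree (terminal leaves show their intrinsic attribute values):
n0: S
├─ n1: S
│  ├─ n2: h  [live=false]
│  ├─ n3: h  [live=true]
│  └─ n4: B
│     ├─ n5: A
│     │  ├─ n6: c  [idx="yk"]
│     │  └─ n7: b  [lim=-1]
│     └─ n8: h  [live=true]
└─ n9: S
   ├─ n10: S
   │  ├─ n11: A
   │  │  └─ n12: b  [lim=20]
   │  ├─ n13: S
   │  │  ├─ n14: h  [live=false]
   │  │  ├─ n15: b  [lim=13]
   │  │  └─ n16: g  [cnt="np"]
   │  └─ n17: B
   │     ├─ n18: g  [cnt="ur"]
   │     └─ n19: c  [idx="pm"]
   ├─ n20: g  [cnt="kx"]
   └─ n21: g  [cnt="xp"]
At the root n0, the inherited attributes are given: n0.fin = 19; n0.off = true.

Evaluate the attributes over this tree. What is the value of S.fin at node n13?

1. n0.fin = 19  [given at root]
2. n0.off = true  [given at root]
3. n1.fin = 29  [29]
4. n1.off = false  [false]
5. n2.live = false  [terminal]
6. n3.live = true  [terminal]
7. n4.live = -7  [S.fin * -2 + 51]
8. n4.val = 13  [13]
9. n5.idx = true  [B.live > -8]
10. n6.idx = "yk"  [terminal]
11. n7.lim = -1  [terminal]
12. n5.key = "qw"  ["qw"]
13. n8.live = true  [terminal]
14. n4.idx = 23  [B.live + 30]
15. n1.ok = "yx"  ["yx"]
16. n1.mk = 11  [(if S.off then B.idx else S.fin) - 18]
17. n9.fin = 11  [S₁.mk * 3 - 22]
18. n9.off = true  [true]
19. n10.fin = -8  [S₀.fin - 19]
20. n10.off = true  [S₀.fin > 10]
21. n11.idx = false  [not S₀.off]
22. n12.lim = 20  [terminal]
23. n11.key = "vw"  ["vw"]
24. n13.fin = 6  [S₀.fin + 14]
25. n13.off = true  [S₀.off == true]
26. n14.live = false  [terminal]
27. n15.lim = 13  [terminal]
28. n16.cnt = "np"  [terminal]
29. n13.ok = "np"  [if S.off then g.cnt else "k"]
30. n13.mk = 20  [b.lim + 7]
31. n17.live = 17  [S₁.mk - 3]
32. n17.val = 6  [len(A.key) + 4]
33. n18.cnt = "ur"  [terminal]
34. n19.idx = "pm"  [terminal]
35. n17.idx = -8  [B.live + B.val - 31]
36. n10.ok = "rvw"  ["r" ++ A.key]
37. n10.mk = 30  [(if S₀.off then S₀.fin else S₁.mk) + 38]
38. n20.cnt = "kx"  [terminal]
39. n21.cnt = "xp"  [terminal]
40. n9.ok = "rvwx"  [S₁.ok ++ "x"]
41. n9.mk = 13  [S₀.fin * 2 - 9]
42. n0.ok = "rvwxv"  [S₂.ok ++ "v"]
43. n0.mk = -1  [S₂.mk + S₀.fin - 33]

6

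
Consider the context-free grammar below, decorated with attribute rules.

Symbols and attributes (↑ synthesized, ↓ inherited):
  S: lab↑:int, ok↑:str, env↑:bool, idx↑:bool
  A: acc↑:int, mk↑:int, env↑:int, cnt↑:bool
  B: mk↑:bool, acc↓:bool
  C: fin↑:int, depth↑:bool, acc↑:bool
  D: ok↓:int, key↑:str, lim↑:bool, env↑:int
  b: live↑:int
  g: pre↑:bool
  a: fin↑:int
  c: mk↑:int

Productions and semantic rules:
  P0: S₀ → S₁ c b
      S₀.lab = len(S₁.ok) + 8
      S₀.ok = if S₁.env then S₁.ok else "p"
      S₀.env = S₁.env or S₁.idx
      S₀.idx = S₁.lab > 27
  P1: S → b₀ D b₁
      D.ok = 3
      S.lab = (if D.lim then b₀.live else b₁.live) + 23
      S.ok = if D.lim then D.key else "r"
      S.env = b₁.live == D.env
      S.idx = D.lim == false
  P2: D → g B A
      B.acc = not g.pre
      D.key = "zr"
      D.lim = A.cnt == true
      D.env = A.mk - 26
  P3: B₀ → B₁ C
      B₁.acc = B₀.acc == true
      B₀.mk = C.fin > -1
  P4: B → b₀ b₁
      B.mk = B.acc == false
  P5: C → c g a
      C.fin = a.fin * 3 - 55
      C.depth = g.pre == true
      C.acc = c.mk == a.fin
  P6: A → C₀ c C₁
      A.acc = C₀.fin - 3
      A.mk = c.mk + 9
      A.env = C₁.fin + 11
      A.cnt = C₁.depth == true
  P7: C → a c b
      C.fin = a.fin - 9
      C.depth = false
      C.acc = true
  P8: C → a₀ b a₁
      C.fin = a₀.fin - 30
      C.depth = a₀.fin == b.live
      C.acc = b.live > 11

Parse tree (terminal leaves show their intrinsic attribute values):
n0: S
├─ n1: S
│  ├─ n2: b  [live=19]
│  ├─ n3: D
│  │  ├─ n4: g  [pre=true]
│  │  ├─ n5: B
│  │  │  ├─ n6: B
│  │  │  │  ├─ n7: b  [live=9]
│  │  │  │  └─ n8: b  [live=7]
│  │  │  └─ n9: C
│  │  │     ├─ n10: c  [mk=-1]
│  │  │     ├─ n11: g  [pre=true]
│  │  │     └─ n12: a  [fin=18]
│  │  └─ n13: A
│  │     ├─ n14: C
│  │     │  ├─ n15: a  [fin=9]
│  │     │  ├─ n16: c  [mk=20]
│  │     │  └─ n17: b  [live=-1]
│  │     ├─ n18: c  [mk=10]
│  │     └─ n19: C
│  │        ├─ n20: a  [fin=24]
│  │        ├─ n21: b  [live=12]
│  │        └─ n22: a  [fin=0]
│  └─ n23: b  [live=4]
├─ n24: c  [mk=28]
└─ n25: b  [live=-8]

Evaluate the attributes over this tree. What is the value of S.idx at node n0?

1. n2.live = 19  [terminal]
2. n3.ok = 3  [3]
3. n4.pre = true  [terminal]
4. n5.acc = false  [not g.pre]
5. n6.acc = false  [B₀.acc == true]
6. n7.live = 9  [terminal]
7. n8.live = 7  [terminal]
8. n6.mk = true  [B.acc == false]
9. n10.mk = -1  [terminal]
10. n11.pre = true  [terminal]
11. n12.fin = 18  [terminal]
12. n9.fin = -1  [a.fin * 3 - 55]
13. n9.depth = true  [g.pre == true]
14. n9.acc = false  [c.mk == a.fin]
15. n5.mk = false  [C.fin > -1]
16. n15.fin = 9  [terminal]
17. n16.mk = 20  [terminal]
18. n17.live = -1  [terminal]
19. n14.fin = 0  [a.fin - 9]
20. n14.depth = false  [false]
21. n14.acc = true  [true]
22. n18.mk = 10  [terminal]
23. n20.fin = 24  [terminal]
24. n21.live = 12  [terminal]
25. n22.fin = 0  [terminal]
26. n19.fin = -6  [a₀.fin - 30]
27. n19.depth = false  [a₀.fin == b.live]
28. n19.acc = true  [b.live > 11]
29. n13.acc = -3  [C₀.fin - 3]
30. n13.mk = 19  [c.mk + 9]
31. n13.env = 5  [C₁.fin + 11]
32. n13.cnt = false  [C₁.depth == true]
33. n3.key = "zr"  ["zr"]
34. n3.lim = false  [A.cnt == true]
35. n3.env = -7  [A.mk - 26]
36. n23.live = 4  [terminal]
37. n1.lab = 27  [(if D.lim then b₀.live else b₁.live) + 23]
38. n1.ok = "r"  [if D.lim then D.key else "r"]
39. n1.env = false  [b₁.live == D.env]
40. n1.idx = true  [D.lim == false]
41. n24.mk = 28  [terminal]
42. n25.live = -8  [terminal]
43. n0.lab = 9  [len(S₁.ok) + 8]
44. n0.ok = "p"  [if S₁.env then S₁.ok else "p"]
45. n0.env = true  [S₁.env or S₁.idx]
46. n0.idx = false  [S₁.lab > 27]

false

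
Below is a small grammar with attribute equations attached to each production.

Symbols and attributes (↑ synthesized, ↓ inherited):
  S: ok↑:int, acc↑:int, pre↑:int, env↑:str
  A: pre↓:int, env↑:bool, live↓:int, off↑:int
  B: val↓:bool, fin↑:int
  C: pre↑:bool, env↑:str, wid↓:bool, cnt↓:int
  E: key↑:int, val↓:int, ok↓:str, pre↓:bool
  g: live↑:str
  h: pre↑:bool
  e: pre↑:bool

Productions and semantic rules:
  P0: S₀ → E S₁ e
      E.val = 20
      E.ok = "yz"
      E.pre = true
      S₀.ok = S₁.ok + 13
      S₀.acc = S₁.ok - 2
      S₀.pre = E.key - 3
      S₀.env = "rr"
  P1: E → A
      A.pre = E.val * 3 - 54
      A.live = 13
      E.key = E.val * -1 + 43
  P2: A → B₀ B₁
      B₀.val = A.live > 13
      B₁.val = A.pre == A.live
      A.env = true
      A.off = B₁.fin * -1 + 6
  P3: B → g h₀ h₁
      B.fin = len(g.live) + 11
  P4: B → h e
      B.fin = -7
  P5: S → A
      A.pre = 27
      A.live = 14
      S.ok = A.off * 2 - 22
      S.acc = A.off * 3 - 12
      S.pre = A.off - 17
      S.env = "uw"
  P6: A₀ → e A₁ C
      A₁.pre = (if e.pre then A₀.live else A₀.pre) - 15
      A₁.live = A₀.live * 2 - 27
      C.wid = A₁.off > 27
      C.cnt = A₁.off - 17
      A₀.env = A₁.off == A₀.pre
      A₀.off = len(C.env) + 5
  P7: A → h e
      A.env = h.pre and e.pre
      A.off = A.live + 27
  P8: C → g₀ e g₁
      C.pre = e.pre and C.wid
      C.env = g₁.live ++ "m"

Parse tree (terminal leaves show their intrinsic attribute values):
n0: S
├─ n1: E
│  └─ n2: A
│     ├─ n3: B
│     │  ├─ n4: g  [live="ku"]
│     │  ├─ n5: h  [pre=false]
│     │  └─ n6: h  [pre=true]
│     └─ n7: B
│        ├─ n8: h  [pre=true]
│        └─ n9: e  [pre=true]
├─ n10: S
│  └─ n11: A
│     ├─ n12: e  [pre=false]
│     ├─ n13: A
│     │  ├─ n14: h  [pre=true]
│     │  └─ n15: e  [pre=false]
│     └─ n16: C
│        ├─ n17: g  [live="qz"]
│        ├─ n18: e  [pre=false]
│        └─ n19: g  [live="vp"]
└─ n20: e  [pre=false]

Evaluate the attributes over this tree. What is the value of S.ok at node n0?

1. n1.val = 20  [20]
2. n1.ok = "yz"  ["yz"]
3. n1.pre = true  [true]
4. n2.pre = 6  [E.val * 3 - 54]
5. n2.live = 13  [13]
6. n3.val = false  [A.live > 13]
7. n4.live = "ku"  [terminal]
8. n5.pre = false  [terminal]
9. n6.pre = true  [terminal]
10. n3.fin = 13  [len(g.live) + 11]
11. n7.val = false  [A.pre == A.live]
12. n8.pre = true  [terminal]
13. n9.pre = true  [terminal]
14. n7.fin = -7  [-7]
15. n2.env = true  [true]
16. n2.off = 13  [B₁.fin * -1 + 6]
17. n1.key = 23  [E.val * -1 + 43]
18. n11.pre = 27  [27]
19. n11.live = 14  [14]
20. n12.pre = false  [terminal]
21. n13.pre = 12  [(if e.pre then A₀.live else A₀.pre) - 15]
22. n13.live = 1  [A₀.live * 2 - 27]
23. n14.pre = true  [terminal]
24. n15.pre = false  [terminal]
25. n13.env = false  [h.pre and e.pre]
26. n13.off = 28  [A.live + 27]
27. n16.wid = true  [A₁.off > 27]
28. n16.cnt = 11  [A₁.off - 17]
29. n17.live = "qz"  [terminal]
30. n18.pre = false  [terminal]
31. n19.live = "vp"  [terminal]
32. n16.pre = false  [e.pre and C.wid]
33. n16.env = "vpm"  [g₁.live ++ "m"]
34. n11.env = false  [A₁.off == A₀.pre]
35. n11.off = 8  [len(C.env) + 5]
36. n10.ok = -6  [A.off * 2 - 22]
37. n10.acc = 12  [A.off * 3 - 12]
38. n10.pre = -9  [A.off - 17]
39. n10.env = "uw"  ["uw"]
40. n20.pre = false  [terminal]
41. n0.ok = 7  [S₁.ok + 13]
42. n0.acc = -8  [S₁.ok - 2]
43. n0.pre = 20  [E.key - 3]
44. n0.env = "rr"  ["rr"]

7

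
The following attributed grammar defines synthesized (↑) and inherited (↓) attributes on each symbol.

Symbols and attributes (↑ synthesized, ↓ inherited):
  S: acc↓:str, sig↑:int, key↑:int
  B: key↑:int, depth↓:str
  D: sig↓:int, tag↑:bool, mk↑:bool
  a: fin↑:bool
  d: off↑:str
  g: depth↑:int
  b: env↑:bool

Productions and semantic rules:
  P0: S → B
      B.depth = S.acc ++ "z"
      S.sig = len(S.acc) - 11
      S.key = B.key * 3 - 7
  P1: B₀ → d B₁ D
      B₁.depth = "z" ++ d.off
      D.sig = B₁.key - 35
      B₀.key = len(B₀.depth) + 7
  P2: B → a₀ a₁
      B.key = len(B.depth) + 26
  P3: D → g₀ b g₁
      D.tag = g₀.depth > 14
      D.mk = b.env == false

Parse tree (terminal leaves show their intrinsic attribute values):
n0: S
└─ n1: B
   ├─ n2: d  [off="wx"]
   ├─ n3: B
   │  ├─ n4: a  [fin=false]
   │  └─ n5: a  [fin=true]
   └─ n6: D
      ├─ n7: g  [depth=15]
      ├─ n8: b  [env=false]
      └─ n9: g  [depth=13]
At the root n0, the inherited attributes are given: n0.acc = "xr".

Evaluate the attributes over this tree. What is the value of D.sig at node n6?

1. n0.acc = "xr"  [given at root]
2. n1.depth = "xrz"  [S.acc ++ "z"]
3. n2.off = "wx"  [terminal]
4. n3.depth = "zwx"  ["z" ++ d.off]
5. n4.fin = false  [terminal]
6. n5.fin = true  [terminal]
7. n3.key = 29  [len(B.depth) + 26]
8. n6.sig = -6  [B₁.key - 35]
9. n7.depth = 15  [terminal]
10. n8.env = false  [terminal]
11. n9.depth = 13  [terminal]
12. n6.tag = true  [g₀.depth > 14]
13. n6.mk = true  [b.env == false]
14. n1.key = 10  [len(B₀.depth) + 7]
15. n0.sig = -9  [len(S.acc) - 11]
16. n0.key = 23  [B.key * 3 - 7]

-6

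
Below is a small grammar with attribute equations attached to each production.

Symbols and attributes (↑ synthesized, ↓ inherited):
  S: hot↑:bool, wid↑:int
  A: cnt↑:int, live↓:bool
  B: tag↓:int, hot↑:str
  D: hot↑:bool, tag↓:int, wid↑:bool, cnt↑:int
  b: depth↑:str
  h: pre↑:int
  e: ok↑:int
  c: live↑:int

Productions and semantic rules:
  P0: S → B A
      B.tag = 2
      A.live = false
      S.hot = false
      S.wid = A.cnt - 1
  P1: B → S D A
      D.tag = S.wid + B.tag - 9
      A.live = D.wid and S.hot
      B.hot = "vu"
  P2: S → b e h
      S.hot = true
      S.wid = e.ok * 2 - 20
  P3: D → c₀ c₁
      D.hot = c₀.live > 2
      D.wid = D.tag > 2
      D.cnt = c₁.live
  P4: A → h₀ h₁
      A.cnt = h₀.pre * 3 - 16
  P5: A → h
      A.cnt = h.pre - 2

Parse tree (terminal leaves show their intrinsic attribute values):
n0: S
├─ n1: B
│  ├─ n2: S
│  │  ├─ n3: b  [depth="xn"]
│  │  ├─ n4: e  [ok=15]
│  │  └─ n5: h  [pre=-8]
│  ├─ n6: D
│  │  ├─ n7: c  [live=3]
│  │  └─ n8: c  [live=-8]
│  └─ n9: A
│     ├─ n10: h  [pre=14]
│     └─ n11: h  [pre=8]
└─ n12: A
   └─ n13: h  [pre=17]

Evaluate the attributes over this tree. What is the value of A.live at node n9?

1. n1.tag = 2  [2]
2. n3.depth = "xn"  [terminal]
3. n4.ok = 15  [terminal]
4. n5.pre = -8  [terminal]
5. n2.hot = true  [true]
6. n2.wid = 10  [e.ok * 2 - 20]
7. n6.tag = 3  [S.wid + B.tag - 9]
8. n7.live = 3  [terminal]
9. n8.live = -8  [terminal]
10. n6.hot = true  [c₀.live > 2]
11. n6.wid = true  [D.tag > 2]
12. n6.cnt = -8  [c₁.live]
13. n9.live = true  [D.wid and S.hot]
14. n10.pre = 14  [terminal]
15. n11.pre = 8  [terminal]
16. n9.cnt = 26  [h₀.pre * 3 - 16]
17. n1.hot = "vu"  ["vu"]
18. n12.live = false  [false]
19. n13.pre = 17  [terminal]
20. n12.cnt = 15  [h.pre - 2]
21. n0.hot = false  [false]
22. n0.wid = 14  [A.cnt - 1]

true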